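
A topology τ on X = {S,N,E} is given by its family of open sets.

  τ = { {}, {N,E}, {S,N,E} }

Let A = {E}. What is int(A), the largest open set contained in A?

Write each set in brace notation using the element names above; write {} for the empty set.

interior: largest open inside A is {} (from {})

{}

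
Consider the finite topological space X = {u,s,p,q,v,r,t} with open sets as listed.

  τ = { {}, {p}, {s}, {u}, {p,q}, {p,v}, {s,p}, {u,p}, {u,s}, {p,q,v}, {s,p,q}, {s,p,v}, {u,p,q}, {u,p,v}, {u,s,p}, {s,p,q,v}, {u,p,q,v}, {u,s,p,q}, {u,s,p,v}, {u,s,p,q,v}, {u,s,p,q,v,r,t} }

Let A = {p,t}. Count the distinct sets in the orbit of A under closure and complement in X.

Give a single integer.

8

complement {u,s,q,v,r}; its interior {u,s}; cl(A) = X∖{u,s} = {p,q,v,r,t}
With k = closure, c = complement:
  1. A     = {p,t}
  2. kA    = {p,q,v,r,t}
  3. cA    = {u,s,q,v,r}
  4. ckA   = {u,s}
  5. kcA   = {u,s,q,v,r,t}
  6. kckA  = {u,s,r,t}
  7. ckcA  = {p}
  8. ckckA = {p,q,v}
k, c of each give nothing new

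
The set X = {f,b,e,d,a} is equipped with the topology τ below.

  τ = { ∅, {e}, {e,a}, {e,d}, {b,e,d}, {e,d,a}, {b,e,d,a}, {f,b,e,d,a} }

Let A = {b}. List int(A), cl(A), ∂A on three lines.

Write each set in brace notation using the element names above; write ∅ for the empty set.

opens ⊆ A: ∅; union → int = ∅
complement {f,e,d,a}; its interior {e,d,a}; cl(A) = X∖{e,d,a} = {f,b}
boundary = {f,b} ∖ ∅ = {f,b}

int(A) = ∅
cl(A)  = {f,b}
∂A     = {f,b}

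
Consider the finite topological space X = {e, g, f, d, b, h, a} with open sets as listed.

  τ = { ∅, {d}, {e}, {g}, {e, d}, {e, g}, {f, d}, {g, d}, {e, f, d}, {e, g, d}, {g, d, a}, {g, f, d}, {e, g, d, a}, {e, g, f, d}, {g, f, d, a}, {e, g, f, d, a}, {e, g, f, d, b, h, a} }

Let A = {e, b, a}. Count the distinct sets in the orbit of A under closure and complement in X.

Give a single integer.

8

closure: X∖int(X∖A) = X∖{g, f, d} = {e, b, h, a}
Let k=closure and c=complement:
  1. A     = {e, b, a}
  2. kA    = {e, b, h, a}
  3. cA    = {g, f, d, h}
  4. ckA   = {g, f, d}
  5. kcA   = {g, f, d, b, h, a}
  6. ckcA  = {e}
  7. kckcA = {e, b, h}
  8. ckckcA = {g, f, d, a}
— saturated at 8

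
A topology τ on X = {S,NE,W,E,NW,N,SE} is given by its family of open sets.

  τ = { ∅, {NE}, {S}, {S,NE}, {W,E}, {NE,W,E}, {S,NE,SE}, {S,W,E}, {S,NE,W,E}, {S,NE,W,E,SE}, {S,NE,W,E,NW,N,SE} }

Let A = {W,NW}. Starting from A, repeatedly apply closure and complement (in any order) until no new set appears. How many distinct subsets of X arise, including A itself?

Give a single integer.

complement {S,NE,E,N,SE}; its interior {S,NE,SE}; cl(A) = X∖{S,NE,SE} = {W,E,NW,N}
With k = closure, c = complement:
  1. A     = {W,NW}
  2. kA    = {W,E,NW,N}
  3. cA    = {S,NE,E,N,SE}
  4. ckA   = {S,NE,SE}
  5. kcA   = {S,NE,W,E,NW,N,SE}
  6. kckA  = {S,NE,NW,N,SE}
  7. ckcA  = ∅
  8. ckckA = {W,E}
k, c of each give nothing new

8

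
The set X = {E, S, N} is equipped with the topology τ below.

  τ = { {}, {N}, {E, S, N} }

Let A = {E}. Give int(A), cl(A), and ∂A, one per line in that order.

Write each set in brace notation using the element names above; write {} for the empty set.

interior: largest open inside A is {} (from {})
cl via duality: int({S, N}) = {N}, so X∖{N} = {E, S}
cl∖int = {E, S}

int(A) = {}
cl(A)  = {E, S}
∂A     = {E, S}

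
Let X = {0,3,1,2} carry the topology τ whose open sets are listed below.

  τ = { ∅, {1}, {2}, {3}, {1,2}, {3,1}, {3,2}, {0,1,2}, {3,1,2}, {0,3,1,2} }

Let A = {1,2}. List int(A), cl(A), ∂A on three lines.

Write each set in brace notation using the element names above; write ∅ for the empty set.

int(A) = {1,2}
cl(A)  = {0,1,2}
∂A     = {0}

open subsets of A: ∅, {2}, {1}, {1,2}; so int(A) = {1,2}
closure: X∖int(X∖A) = X∖{3} = {0,1,2}
∂A = {0,1,2} minus {1,2} = {0}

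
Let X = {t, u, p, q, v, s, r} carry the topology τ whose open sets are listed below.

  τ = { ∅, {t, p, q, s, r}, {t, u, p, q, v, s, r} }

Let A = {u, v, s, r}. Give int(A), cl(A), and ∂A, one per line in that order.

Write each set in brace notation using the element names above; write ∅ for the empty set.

opens ⊆ A: ∅; union → int = ∅
complement {t, p, q}; its interior ∅; cl(A) = X∖∅ = {t, u, p, q, v, s, r}
boundary = {t, u, p, q, v, s, r} ∖ ∅ = {t, u, p, q, v, s, r}

int(A) = ∅
cl(A)  = {t, u, p, q, v, s, r}
∂A     = {t, u, p, q, v, s, r}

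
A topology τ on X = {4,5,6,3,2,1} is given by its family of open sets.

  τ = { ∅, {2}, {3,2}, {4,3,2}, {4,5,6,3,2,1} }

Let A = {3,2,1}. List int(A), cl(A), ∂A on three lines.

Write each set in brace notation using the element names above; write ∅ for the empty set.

int(A) = {3,2}
cl(A)  = {4,5,6,3,2,1}
∂A     = {4,5,6,1}

interior: largest open inside A is {3,2} (from ∅, {2}, {3,2})
cl via duality: int({4,5,6}) = ∅, so X∖∅ = {4,5,6,3,2,1}
cl∖int = {4,5,6,1}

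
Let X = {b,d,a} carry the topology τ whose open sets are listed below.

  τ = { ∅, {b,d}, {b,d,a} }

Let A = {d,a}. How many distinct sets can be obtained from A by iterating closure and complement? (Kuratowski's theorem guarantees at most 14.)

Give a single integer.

cl via duality: int({b}) = ∅, so X∖∅ = {b,d,a}
Write k for closure, c for complement:
  1. A     = {d,a}
  2. kA    = {b,d,a}
  3. cA    = {b}
  4. ckA   = ∅
applying k or c yields no new set

4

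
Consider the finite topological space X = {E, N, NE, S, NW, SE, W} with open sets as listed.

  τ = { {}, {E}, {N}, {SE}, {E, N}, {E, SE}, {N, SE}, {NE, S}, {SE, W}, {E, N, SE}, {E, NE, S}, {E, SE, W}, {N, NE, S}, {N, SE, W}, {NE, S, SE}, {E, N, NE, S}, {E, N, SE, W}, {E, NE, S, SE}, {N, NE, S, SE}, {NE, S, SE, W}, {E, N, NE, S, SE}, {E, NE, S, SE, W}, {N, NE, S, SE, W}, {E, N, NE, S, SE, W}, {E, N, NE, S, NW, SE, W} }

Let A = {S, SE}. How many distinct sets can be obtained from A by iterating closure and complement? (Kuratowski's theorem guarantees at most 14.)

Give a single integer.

12

X∖A={E, N, NE, NW, W}, int(X∖A)={E, N}, hence cl(A)={NE, S, NW, SE, W}
Orbit (k=closure, c=complement):
  1. A     = {S, SE}
  2. kA    = {NE, S, NW, SE, W}
  3. cA    = {E, N, NE, NW, W}
  4. ckA   = {E, N}
  5. kcA   = {E, N, NE, S, NW, W}
  6. kckA  = {E, N, NW}
  7. ckcA  = {SE}
  8. ckckA = {NE, S, SE, W}
  9. kckcA = {NW, SE, W}
  10. ckckcA = {E, N, NE, S}
  11. kckckcA = {E, N, NE, S, NW}
  12. ckckckcA = {SE, W}
(closed under both — stop)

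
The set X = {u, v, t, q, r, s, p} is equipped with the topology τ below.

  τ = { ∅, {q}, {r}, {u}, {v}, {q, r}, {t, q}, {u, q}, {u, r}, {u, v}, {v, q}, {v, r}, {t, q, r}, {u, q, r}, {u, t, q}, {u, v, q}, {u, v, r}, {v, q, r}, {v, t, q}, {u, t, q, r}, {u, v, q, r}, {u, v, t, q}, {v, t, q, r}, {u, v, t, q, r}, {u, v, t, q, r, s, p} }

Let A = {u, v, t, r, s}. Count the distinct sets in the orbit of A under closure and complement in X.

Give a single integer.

complement {q, p}; its interior {q}; cl(A) = X∖{q} = {u, v, t, r, s, p}
With k = closure, c = complement:
  1. A     = {u, v, t, r, s}
  2. kA    = {u, v, t, r, s, p}
  3. cA    = {q, p}
  4. ckA   = {q}
  5. kcA   = {t, q, s, p}
  6. ckcA  = {u, v, r}
  7. kckcA = {u, v, r, s, p}
  8. ckckcA = {t, q}
k, c of each give nothing new

8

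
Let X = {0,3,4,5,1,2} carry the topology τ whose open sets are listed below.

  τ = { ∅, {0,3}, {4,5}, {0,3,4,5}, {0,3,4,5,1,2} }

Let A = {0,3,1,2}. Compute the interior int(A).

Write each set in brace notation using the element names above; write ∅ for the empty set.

{0,3}

open subsets of A: ∅, {0,3}; so int(A) = {0,3}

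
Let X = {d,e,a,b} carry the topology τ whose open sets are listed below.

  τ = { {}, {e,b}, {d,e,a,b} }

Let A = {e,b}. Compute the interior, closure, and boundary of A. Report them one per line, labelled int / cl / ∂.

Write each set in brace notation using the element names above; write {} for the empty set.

int(A) = {e,b}
cl(A)  = {d,e,a,b}
∂A     = {d,a}

interior: largest open inside A is {e,b} (from {}, {e,b})
cl via duality: int({d,a}) = {}, so X∖{} = {d,e,a,b}
cl∖int = {d,a}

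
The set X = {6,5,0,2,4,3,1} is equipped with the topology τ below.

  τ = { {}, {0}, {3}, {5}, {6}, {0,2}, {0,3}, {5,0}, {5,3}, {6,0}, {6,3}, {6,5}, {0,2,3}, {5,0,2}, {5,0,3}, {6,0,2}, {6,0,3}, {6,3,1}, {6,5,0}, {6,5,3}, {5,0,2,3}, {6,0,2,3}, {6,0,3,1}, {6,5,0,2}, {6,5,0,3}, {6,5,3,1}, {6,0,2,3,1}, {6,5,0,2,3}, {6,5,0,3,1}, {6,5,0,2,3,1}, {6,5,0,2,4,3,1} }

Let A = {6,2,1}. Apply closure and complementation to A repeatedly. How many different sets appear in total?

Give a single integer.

8

X∖A={5,0,4,3}, int(X∖A)={5,0,3}, hence cl(A)={6,2,4,1}
Orbit (k=closure, c=complement):
  1. A     = {6,2,1}
  2. kA    = {6,2,4,1}
  3. cA    = {5,0,4,3}
  4. ckA   = {5,0,3}
  5. kcA   = {5,0,2,4,3,1}
  6. ckcA  = {6}
  7. kckcA = {6,4,1}
  8. ckckcA = {5,0,2,3}
(closed under both — stop)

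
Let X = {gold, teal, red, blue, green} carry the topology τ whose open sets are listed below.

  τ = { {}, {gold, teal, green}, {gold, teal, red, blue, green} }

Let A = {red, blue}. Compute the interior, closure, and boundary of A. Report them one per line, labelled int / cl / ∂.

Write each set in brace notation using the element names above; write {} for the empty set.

open subsets of A: {}; so int(A) = {}
closure: X∖int(X∖A) = X∖{gold, teal, green} = {red, blue}
∂A = {red, blue} minus {} = {red, blue}

int(A) = {}
cl(A)  = {red, blue}
∂A     = {red, blue}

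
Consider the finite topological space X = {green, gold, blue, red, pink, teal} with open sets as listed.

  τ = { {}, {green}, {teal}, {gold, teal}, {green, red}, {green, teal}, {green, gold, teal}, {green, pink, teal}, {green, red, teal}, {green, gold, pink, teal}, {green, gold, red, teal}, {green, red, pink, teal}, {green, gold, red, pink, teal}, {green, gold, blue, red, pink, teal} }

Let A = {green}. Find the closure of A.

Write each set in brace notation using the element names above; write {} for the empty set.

{green, blue, red, pink}

closure: X∖int(X∖A) = X∖{gold, teal} = {green, blue, red, pink}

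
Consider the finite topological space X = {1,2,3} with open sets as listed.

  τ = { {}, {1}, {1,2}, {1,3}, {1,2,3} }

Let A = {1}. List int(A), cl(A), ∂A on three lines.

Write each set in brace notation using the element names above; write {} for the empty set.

opens ⊆ A: {}, {1}; union → int = {1}
complement {2,3}; its interior {}; cl(A) = X∖{} = {1,2,3}
boundary = {1,2,3} ∖ {1} = {2,3}

int(A) = {1}
cl(A)  = {1,2,3}
∂A     = {2,3}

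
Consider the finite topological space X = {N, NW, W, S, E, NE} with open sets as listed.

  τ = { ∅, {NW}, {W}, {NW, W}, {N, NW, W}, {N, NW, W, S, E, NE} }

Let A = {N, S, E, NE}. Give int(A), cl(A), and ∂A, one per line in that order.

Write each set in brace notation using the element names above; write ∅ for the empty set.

open subsets of A: ∅; so int(A) = ∅
closure: X∖int(X∖A) = X∖{NW, W} = {N, S, E, NE}
∂A = {N, S, E, NE} minus ∅ = {N, S, E, NE}

int(A) = ∅
cl(A)  = {N, S, E, NE}
∂A     = {N, S, E, NE}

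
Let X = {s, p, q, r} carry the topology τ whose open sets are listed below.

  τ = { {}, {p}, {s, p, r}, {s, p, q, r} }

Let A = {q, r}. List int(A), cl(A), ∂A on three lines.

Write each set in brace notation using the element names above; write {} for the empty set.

int(A) = {}
cl(A)  = {s, q, r}
∂A     = {s, q, r}

interior: largest open inside A is {} (from {})
cl via duality: int({s, p}) = {p}, so X∖{p} = {s, q, r}
cl∖int = {s, q, r}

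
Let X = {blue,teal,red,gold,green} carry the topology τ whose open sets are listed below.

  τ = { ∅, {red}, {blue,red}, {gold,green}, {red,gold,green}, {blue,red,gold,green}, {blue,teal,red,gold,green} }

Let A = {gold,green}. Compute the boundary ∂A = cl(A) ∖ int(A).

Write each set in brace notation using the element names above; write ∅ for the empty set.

U open, U⊆A: ∅, {gold,green}. int(A) = ⋃ = {gold,green}
X∖A={blue,teal,red}, int(X∖A)={blue,red}, hence cl(A)={teal,gold,green}
∂A: remove int from cl → {teal}

{teal}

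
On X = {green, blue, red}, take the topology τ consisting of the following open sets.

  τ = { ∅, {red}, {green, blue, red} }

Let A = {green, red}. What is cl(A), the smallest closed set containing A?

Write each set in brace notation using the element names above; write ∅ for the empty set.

cl via duality: int({blue}) = ∅, so X∖∅ = {green, blue, red}

{green, blue, red}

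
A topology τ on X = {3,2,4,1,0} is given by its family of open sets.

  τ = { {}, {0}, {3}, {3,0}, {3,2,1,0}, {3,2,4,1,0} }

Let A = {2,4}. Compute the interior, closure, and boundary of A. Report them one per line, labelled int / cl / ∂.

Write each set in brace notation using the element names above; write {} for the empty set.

open subsets of A: {}; so int(A) = {}
closure: X∖int(X∖A) = X∖{3,0} = {2,4,1}
∂A = {2,4,1} minus {} = {2,4,1}

int(A) = {}
cl(A)  = {2,4,1}
∂A     = {2,4,1}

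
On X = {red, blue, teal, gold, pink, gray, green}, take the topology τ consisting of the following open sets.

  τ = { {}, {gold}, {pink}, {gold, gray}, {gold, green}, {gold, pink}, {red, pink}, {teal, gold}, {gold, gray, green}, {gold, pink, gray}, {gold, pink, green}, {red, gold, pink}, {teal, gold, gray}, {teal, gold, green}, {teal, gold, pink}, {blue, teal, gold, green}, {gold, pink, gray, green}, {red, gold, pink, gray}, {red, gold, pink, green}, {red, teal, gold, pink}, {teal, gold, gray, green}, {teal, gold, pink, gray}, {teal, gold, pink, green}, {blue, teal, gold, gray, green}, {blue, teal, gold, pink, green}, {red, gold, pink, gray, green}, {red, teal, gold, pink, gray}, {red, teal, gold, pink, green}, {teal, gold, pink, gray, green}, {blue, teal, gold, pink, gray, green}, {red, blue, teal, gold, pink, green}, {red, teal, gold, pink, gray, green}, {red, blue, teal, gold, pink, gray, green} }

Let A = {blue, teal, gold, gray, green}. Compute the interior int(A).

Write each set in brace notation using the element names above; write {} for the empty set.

{blue, teal, gold, gray, green}

open subsets of A: {}, {gold}, {gold, green}, {teal, gold}, {gold, gray}, {teal, gold, gray}, {gold, gray, green}, {teal, gold, green}, {teal, gold, gray, green}, {blue, teal, gold, green}, {blue, teal, gold, gray, green}; so int(A) = {blue, teal, gold, gray, green}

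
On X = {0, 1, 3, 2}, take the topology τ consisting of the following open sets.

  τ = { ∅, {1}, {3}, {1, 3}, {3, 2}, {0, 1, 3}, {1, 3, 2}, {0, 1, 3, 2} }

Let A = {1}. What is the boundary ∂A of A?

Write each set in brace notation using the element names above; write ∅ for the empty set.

{0}

U open, U⊆A: ∅, {1}. int(A) = ⋃ = {1}
X∖A={0, 3, 2}, int(X∖A)={3, 2}, hence cl(A)={0, 1}
∂A: remove int from cl → {0}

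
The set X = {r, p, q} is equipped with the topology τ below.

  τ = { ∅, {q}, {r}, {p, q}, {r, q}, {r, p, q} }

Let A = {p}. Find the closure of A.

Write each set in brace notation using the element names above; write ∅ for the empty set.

{p}

cl via duality: int({r, q}) = {r, q}, so X∖{r, q} = {p}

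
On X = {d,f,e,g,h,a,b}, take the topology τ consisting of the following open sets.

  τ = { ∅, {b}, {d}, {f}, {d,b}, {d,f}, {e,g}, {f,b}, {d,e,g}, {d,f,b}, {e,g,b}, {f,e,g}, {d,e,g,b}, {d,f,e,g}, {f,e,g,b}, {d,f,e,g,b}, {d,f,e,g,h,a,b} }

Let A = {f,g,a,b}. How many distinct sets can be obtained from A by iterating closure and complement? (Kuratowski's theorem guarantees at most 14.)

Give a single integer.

closure: X∖int(X∖A) = X∖{d} = {f,e,g,h,a,b}
Let k=closure and c=complement:
  1. A     = {f,g,a,b}
  2. kA    = {f,e,g,h,a,b}
  3. cA    = {d,e,h}
  4. ckA   = {d}
  5. kcA   = {d,e,g,h,a}
  6. kckA  = {d,h,a}
  7. ckcA  = {f,b}
  8. ckckA = {f,e,g,b}
  9. kckcA = {f,h,a,b}
  10. ckckcA = {d,e,g}
— saturated at 10

10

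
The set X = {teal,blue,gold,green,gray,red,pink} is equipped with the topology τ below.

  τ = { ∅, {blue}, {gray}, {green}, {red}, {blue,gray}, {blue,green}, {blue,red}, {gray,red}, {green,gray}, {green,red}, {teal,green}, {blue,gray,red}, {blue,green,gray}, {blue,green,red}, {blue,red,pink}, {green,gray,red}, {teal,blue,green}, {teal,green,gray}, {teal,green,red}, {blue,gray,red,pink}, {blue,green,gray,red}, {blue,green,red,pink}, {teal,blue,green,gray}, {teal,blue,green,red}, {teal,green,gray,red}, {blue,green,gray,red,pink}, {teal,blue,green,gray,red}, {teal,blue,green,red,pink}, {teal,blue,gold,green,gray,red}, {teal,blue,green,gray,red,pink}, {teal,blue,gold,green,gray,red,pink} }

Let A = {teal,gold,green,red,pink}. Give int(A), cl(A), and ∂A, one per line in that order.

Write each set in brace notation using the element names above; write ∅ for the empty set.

interior: largest open inside A is {teal,green,red} (from ∅, {red}, {green}, {teal,green}, {green,red}, {teal,green,red})
cl via duality: int({blue,gray}) = {blue,gray}, so X∖{blue,gray} = {teal,gold,green,red,pink}
cl∖int = {gold,pink}

int(A) = {teal,green,red}
cl(A)  = {teal,gold,green,red,pink}
∂A     = {gold,pink}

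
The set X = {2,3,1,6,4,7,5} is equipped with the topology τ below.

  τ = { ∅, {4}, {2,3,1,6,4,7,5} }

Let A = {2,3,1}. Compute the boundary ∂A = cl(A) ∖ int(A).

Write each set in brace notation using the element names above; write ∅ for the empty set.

{2,3,1,6,7,5}

U open, U⊆A: ∅. int(A) = ⋃ = ∅
X∖A={6,4,7,5}, int(X∖A)={4}, hence cl(A)={2,3,1,6,7,5}
∂A: remove int from cl → {2,3,1,6,7,5}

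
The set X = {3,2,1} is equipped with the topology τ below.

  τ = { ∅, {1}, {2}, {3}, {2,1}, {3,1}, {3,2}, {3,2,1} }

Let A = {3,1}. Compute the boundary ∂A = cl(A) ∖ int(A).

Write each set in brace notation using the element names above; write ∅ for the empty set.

∅

interior: largest open inside A is {3,1} (from ∅, {3}, {1}, {3,1})
cl via duality: int({2}) = {2}, so X∖{2} = {3,1}
cl∖int = ∅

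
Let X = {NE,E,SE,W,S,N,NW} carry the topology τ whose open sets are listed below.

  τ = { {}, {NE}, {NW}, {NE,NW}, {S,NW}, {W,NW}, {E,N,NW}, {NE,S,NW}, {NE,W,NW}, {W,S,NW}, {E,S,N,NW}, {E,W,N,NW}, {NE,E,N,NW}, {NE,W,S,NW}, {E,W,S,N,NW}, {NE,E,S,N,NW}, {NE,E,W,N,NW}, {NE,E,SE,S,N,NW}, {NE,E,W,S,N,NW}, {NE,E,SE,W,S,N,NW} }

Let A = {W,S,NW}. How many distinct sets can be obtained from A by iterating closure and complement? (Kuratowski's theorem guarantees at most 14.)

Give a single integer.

X∖A={NE,E,SE,N}, int(X∖A)={NE}, hence cl(A)={E,SE,W,S,N,NW}
Orbit (k=closure, c=complement):
  1. A     = {W,S,NW}
  2. kA    = {E,SE,W,S,N,NW}
  3. cA    = {NE,E,SE,N}
  4. ckA   = {NE}
  5. kckA  = {NE,SE}
  6. ckckA = {E,W,S,N,NW}
(closed under both — stop)

6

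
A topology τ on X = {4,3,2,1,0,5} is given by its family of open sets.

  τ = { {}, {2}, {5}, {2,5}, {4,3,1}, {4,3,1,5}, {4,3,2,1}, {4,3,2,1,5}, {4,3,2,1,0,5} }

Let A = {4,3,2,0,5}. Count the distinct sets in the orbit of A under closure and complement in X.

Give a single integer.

8

complement {1}; its interior {}; cl(A) = X∖{} = {4,3,2,1,0,5}
With k = closure, c = complement:
  1. A     = {4,3,2,0,5}
  2. kA    = {4,3,2,1,0,5}
  3. cA    = {1}
  4. ckA   = {}
  5. kcA   = {4,3,1,0}
  6. ckcA  = {2,5}
  7. kckcA = {2,0,5}
  8. ckckcA = {4,3,1}
k, c of each give nothing new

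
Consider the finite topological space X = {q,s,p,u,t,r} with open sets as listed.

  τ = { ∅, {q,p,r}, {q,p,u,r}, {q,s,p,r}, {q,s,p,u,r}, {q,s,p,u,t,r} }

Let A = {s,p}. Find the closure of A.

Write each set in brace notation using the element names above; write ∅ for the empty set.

{q,s,p,u,t,r}

cl via duality: int({q,u,t,r}) = ∅, so X∖∅ = {q,s,p,u,t,r}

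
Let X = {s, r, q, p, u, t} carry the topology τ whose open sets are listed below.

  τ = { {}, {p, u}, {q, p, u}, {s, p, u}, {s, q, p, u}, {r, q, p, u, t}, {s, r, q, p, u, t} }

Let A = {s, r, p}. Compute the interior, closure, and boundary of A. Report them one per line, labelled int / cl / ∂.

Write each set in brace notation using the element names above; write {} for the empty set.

interior: largest open inside A is {} (from {})
cl via duality: int({q, u, t}) = {}, so X∖{} = {s, r, q, p, u, t}
cl∖int = {s, r, q, p, u, t}

int(A) = {}
cl(A)  = {s, r, q, p, u, t}
∂A     = {s, r, q, p, u, t}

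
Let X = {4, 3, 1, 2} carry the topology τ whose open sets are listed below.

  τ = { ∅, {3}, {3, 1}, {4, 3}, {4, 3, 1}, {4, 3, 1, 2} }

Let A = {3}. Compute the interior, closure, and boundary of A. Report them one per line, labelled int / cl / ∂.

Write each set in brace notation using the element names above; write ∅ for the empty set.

opens ⊆ A: ∅, {3}; union → int = {3}
complement {4, 1, 2}; its interior ∅; cl(A) = X∖∅ = {4, 3, 1, 2}
boundary = {4, 3, 1, 2} ∖ {3} = {4, 1, 2}

int(A) = {3}
cl(A)  = {4, 3, 1, 2}
∂A     = {4, 1, 2}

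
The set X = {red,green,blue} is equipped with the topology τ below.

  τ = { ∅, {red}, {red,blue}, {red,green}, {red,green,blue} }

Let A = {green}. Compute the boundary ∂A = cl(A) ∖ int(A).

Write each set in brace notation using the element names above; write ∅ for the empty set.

opens ⊆ A: ∅; union → int = ∅
complement {red,blue}; its interior {red,blue}; cl(A) = X∖{red,blue} = {green}
boundary = {green} ∖ ∅ = {green}

{green}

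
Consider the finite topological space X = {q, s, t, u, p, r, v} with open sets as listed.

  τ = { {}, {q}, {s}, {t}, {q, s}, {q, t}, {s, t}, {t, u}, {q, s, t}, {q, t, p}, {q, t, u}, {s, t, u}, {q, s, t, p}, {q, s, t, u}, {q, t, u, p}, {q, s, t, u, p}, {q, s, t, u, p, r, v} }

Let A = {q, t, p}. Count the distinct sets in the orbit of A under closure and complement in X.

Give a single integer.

cl via duality: int({s, u, r, v}) = {s}, so X∖{s} = {q, t, u, p, r, v}
Write k for closure, c for complement:
  1. A     = {q, t, p}
  2. kA    = {q, t, u, p, r, v}
  3. cA    = {s, u, r, v}
  4. ckA   = {s}
  5. kckA  = {s, r, v}
  6. ckckA = {q, t, u, p}
applying k or c yields no new set

6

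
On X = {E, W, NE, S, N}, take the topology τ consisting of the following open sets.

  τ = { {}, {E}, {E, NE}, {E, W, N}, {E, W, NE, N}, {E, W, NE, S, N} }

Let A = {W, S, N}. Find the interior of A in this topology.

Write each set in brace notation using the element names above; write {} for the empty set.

{}

interior: largest open inside A is {} (from {})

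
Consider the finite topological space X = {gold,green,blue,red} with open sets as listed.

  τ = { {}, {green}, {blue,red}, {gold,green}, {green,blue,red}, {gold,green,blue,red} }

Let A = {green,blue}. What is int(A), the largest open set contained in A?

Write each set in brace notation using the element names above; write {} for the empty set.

interior: largest open inside A is {green} (from {}, {green})

{green}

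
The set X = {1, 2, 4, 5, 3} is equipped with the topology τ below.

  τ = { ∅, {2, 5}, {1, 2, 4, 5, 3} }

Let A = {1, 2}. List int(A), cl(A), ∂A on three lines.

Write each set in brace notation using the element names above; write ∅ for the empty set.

int(A) = ∅
cl(A)  = {1, 2, 4, 5, 3}
∂A     = {1, 2, 4, 5, 3}

U open, U⊆A: ∅. int(A) = ⋃ = ∅
X∖A={4, 5, 3}, int(X∖A)=∅, hence cl(A)={1, 2, 4, 5, 3}
∂A: remove int from cl → {1, 2, 4, 5, 3}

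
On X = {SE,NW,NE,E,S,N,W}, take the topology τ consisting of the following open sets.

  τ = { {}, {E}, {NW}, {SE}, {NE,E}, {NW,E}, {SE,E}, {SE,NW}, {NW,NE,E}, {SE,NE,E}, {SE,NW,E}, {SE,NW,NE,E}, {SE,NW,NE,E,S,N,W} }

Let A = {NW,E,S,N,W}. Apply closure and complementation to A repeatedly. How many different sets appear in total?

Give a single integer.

X∖A={SE,NE}, int(X∖A)={SE}, hence cl(A)={NW,NE,E,S,N,W}
Orbit (k=closure, c=complement):
  1. A     = {NW,E,S,N,W}
  2. kA    = {NW,NE,E,S,N,W}
  3. cA    = {SE,NE}
  4. ckA   = {SE}
  5. kcA   = {SE,NE,S,N,W}
  6. kckA  = {SE,S,N,W}
  7. ckcA  = {NW,E}
  8. ckckA = {NW,NE,E}
(closed under both — stop)

8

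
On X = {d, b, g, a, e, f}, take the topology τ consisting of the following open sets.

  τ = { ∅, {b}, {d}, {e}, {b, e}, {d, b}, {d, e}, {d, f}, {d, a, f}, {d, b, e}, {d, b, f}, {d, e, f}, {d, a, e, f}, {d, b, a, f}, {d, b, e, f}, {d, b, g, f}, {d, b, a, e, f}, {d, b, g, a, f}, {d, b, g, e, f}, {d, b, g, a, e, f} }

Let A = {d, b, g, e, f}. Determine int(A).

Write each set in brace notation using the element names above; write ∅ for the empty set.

interior: largest open inside A is {d, b, g, e, f} (from ∅, {b}, {e}, {d}, {d, e}, {d, b}, {d, f}, {b, e}, {d, b, f}, {d, b, e}, {d, e, f}, {d, b, e, f}, {d, b, g, f}, {d, b, g, e, f})

{d, b, g, e, f}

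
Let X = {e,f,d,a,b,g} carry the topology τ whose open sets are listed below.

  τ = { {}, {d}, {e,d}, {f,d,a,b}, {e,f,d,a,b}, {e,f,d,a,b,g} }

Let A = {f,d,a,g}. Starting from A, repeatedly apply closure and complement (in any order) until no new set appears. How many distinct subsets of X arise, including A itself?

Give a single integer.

6

cl via duality: int({e,b}) = {}, so X∖{} = {e,f,d,a,b,g}
Write k for closure, c for complement:
  1. A     = {f,d,a,g}
  2. kA    = {e,f,d,a,b,g}
  3. cA    = {e,b}
  4. ckA   = {}
  5. kcA   = {e,f,a,b,g}
  6. ckcA  = {d}
applying k or c yields no new set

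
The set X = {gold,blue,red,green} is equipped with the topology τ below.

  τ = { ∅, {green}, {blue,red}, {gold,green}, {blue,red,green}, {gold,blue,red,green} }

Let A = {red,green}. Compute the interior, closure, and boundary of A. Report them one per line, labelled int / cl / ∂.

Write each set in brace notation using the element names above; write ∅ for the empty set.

open subsets of A: ∅, {green}; so int(A) = {green}
closure: X∖int(X∖A) = X∖∅ = {gold,blue,red,green}
∂A = {gold,blue,red,green} minus {green} = {gold,blue,red}

int(A) = {green}
cl(A)  = {gold,blue,red,green}
∂A     = {gold,blue,red}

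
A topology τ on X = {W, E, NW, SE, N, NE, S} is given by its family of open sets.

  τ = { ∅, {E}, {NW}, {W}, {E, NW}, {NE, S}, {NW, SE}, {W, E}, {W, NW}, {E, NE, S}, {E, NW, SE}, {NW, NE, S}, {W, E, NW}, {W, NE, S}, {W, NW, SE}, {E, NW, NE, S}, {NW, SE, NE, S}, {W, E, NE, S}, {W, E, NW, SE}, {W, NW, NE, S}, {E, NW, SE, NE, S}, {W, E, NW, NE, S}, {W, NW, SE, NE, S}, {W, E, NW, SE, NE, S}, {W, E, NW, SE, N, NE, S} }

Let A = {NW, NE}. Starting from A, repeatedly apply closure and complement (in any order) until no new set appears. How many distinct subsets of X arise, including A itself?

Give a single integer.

cl via duality: int({W, E, SE, N, S}) = {W, E}, so X∖{W, E} = {NW, SE, N, NE, S}
Write k for closure, c for complement:
  1. A     = {NW, NE}
  2. kA    = {NW, SE, N, NE, S}
  3. cA    = {W, E, SE, N, S}
  4. ckA   = {W, E}
  5. kcA   = {W, E, SE, N, NE, S}
  6. kckA  = {W, E, N}
  7. ckcA  = {NW}
  8. ckckA = {NW, SE, NE, S}
  9. kckcA = {NW, SE, N}
  10. ckckcA = {W, E, NE, S}
  11. kckckcA = {W, E, N, NE, S}
  12. ckckckcA = {NW, SE}
applying k or c yields no new set

12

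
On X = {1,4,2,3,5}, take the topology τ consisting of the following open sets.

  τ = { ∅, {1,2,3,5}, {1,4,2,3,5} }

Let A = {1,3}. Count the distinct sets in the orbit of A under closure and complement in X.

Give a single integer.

4

closure: X∖int(X∖A) = X∖∅ = {1,4,2,3,5}
Let k=closure and c=complement:
  1. A     = {1,3}
  2. kA    = {1,4,2,3,5}
  3. cA    = {4,2,5}
  4. ckA   = ∅
— saturated at 4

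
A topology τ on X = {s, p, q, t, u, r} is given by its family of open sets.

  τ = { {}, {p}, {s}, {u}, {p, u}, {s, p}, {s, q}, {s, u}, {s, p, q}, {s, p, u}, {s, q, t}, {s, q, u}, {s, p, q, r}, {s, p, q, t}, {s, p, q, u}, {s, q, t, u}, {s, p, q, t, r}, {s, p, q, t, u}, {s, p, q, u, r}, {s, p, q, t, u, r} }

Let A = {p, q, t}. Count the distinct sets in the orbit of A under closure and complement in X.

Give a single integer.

closure: X∖int(X∖A) = X∖{s, u} = {p, q, t, r}
Let k=closure and c=complement:
  1. A     = {p, q, t}
  2. kA    = {p, q, t, r}
  3. cA    = {s, u, r}
  4. ckA   = {s, u}
  5. kcA   = {s, q, t, u, r}
  6. ckcA  = {p}
  7. kckcA = {p, r}
  8. ckckcA = {s, q, t, u}
— saturated at 8

8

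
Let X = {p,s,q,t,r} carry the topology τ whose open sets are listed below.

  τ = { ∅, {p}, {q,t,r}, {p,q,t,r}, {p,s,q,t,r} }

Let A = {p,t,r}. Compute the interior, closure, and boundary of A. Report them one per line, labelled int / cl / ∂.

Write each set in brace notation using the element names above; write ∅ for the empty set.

int(A) = {p}
cl(A)  = {p,s,q,t,r}
∂A     = {s,q,t,r}

open subsets of A: ∅, {p}; so int(A) = {p}
closure: X∖int(X∖A) = X∖∅ = {p,s,q,t,r}
∂A = {p,s,q,t,r} minus {p} = {s,q,t,r}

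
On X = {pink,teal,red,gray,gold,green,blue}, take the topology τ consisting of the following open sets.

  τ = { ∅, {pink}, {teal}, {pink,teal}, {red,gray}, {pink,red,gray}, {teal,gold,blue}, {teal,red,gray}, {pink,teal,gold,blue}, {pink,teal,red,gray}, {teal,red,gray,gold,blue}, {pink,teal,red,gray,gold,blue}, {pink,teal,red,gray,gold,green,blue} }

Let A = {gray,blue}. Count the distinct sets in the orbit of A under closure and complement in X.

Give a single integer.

cl via duality: int({pink,teal,red,gold,green}) = {pink,teal}, so X∖{pink,teal} = {red,gray,gold,green,blue}
Write k for closure, c for complement:
  1. A     = {gray,blue}
  2. kA    = {red,gray,gold,green,blue}
  3. cA    = {pink,teal,red,gold,green}
  4. ckA   = {pink,teal}
  5. kcA   = {pink,teal,red,gray,gold,green,blue}
  6. kckA  = {pink,teal,gold,green,blue}
  7. ckcA  = ∅
  8. ckckA = {red,gray}
  9. kckckA = {red,gray,green}
  10. ckckckA = {pink,teal,gold,blue}
applying k or c yields no new set

10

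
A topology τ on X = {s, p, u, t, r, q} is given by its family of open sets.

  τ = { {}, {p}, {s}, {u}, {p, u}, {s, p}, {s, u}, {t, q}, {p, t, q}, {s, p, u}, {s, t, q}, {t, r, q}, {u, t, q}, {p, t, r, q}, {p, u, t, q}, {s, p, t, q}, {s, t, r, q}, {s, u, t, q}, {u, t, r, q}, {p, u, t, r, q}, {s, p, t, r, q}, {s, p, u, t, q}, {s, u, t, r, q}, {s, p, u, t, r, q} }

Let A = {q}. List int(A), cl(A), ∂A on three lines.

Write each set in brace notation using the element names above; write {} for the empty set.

int(A) = {}
cl(A)  = {t, r, q}
∂A     = {t, r, q}

opens ⊆ A: {}; union → int = {}
complement {s, p, u, t, r}; its interior {s, p, u}; cl(A) = X∖{s, p, u} = {t, r, q}
boundary = {t, r, q} ∖ {} = {t, r, q}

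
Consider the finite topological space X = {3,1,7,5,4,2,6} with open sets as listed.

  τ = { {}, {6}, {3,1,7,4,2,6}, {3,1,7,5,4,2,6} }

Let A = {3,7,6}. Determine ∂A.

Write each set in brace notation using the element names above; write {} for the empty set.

{3,1,7,5,4,2}

U open, U⊆A: {}, {6}. int(A) = ⋃ = {6}
X∖A={1,5,4,2}, int(X∖A)={}, hence cl(A)={3,1,7,5,4,2,6}
∂A: remove int from cl → {3,1,7,5,4,2}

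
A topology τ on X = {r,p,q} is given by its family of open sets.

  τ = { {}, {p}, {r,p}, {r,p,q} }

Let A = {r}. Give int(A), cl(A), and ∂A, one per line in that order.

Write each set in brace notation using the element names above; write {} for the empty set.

opens ⊆ A: {}; union → int = {}
complement {p,q}; its interior {p}; cl(A) = X∖{p} = {r,q}
boundary = {r,q} ∖ {} = {r,q}

int(A) = {}
cl(A)  = {r,q}
∂A     = {r,q}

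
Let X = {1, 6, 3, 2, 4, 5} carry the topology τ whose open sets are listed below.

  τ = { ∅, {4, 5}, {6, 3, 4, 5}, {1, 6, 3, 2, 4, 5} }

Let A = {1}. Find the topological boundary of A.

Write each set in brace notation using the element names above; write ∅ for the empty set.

open subsets of A: ∅; so int(A) = ∅
closure: X∖int(X∖A) = X∖{6, 3, 4, 5} = {1, 2}
∂A = {1, 2} minus ∅ = {1, 2}

{1, 2}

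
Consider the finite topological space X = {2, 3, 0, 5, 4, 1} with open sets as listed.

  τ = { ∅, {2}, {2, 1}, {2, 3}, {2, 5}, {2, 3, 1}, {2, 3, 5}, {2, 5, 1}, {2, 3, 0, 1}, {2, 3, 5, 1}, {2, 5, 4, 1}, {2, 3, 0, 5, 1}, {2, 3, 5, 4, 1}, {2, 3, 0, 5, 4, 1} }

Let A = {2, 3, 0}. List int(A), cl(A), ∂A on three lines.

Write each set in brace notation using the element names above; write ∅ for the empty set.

int(A) = {2, 3}
cl(A)  = {2, 3, 0, 5, 4, 1}
∂A     = {0, 5, 4, 1}

interior: largest open inside A is {2, 3} (from ∅, {2}, {2, 3})
cl via duality: int({5, 4, 1}) = ∅, so X∖∅ = {2, 3, 0, 5, 4, 1}
cl∖int = {0, 5, 4, 1}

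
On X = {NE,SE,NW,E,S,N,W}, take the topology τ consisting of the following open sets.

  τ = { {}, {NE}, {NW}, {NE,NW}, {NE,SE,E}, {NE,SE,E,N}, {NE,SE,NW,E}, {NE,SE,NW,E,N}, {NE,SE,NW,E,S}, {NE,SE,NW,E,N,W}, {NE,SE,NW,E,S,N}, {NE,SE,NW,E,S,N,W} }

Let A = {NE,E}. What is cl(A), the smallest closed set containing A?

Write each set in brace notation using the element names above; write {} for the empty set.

{NE,SE,E,S,N,W}

complement {SE,NW,S,N,W}; its interior {NW}; cl(A) = X∖{NW} = {NE,SE,E,S,N,W}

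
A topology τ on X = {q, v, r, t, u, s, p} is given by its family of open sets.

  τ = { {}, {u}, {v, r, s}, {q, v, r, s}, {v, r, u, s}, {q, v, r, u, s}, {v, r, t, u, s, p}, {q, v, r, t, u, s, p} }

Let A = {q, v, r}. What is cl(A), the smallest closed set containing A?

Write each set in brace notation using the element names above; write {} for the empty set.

{q, v, r, t, s, p}

cl via duality: int({t, u, s, p}) = {u}, so X∖{u} = {q, v, r, t, s, p}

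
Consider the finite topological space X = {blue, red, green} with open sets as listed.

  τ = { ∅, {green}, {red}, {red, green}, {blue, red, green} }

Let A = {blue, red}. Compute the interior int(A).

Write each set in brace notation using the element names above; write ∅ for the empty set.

{red}

U open, U⊆A: ∅, {red}. int(A) = ⋃ = {red}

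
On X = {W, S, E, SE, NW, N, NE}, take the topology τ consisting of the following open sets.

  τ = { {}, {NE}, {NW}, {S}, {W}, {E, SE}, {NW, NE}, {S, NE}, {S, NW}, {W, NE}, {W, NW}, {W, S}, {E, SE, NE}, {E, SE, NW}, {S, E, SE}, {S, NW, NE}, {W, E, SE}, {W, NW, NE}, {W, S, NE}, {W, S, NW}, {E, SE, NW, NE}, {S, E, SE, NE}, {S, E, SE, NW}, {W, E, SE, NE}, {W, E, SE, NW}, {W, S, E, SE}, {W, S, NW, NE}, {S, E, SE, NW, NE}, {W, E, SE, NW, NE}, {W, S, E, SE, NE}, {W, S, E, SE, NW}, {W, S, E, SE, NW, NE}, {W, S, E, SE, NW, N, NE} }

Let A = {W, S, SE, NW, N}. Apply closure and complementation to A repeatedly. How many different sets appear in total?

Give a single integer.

cl via duality: int({E, NE}) = {NE}, so X∖{NE} = {W, S, E, SE, NW, N}
Write k for closure, c for complement:
  1. A     = {W, S, SE, NW, N}
  2. kA    = {W, S, E, SE, NW, N}
  3. cA    = {E, NE}
  4. ckA   = {NE}
  5. kcA   = {E, SE, N, NE}
  6. kckA  = {N, NE}
  7. ckcA  = {W, S, NW}
  8. ckckA = {W, S, E, SE, NW}
  9. kckcA = {W, S, NW, N}
  10. ckckcA = {E, SE, NE}
applying k or c yields no new set

10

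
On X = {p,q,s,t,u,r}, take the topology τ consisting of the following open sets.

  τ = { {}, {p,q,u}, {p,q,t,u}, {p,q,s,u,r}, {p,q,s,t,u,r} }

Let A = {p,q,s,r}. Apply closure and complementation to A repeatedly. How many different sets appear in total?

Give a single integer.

4

complement {t,u}; its interior {}; cl(A) = X∖{} = {p,q,s,t,u,r}
With k = closure, c = complement:
  1. A     = {p,q,s,r}
  2. kA    = {p,q,s,t,u,r}
  3. cA    = {t,u}
  4. ckA   = {}
k, c of each give nothing new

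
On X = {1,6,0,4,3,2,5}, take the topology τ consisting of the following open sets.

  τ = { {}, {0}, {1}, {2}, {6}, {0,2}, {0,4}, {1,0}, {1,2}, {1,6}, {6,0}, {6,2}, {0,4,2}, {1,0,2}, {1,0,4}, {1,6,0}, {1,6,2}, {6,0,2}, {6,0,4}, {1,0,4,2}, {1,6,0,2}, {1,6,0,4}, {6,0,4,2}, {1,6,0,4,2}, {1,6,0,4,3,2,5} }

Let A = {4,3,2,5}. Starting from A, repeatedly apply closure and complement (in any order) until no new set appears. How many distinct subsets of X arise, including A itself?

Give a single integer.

closure: X∖int(X∖A) = X∖{1,6,0} = {4,3,2,5}
Let k=closure and c=complement:
  1. A     = {4,3,2,5}
  2. cA    = {1,6,0}
  3. kcA   = {1,6,0,4,3,5}
  4. ckcA  = {2}
  5. kckcA = {3,2,5}
  6. ckckcA = {1,6,0,4}
— saturated at 6

6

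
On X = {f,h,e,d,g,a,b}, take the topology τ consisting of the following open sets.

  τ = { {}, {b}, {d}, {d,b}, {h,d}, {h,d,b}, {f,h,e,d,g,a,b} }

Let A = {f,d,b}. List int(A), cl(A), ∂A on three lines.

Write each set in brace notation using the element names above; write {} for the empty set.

int(A) = {d,b}
cl(A)  = {f,h,e,d,g,a,b}
∂A     = {f,h,e,g,a}

U open, U⊆A: {}, {d}, {b}, {d,b}. int(A) = ⋃ = {d,b}
X∖A={h,e,g,a}, int(X∖A)={}, hence cl(A)={f,h,e,d,g,a,b}
∂A: remove int from cl → {f,h,e,g,a}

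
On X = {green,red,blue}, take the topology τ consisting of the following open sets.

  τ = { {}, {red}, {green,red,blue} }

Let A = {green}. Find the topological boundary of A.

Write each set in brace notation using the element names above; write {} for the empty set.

interior: largest open inside A is {} (from {})
cl via duality: int({red,blue}) = {red}, so X∖{red} = {green,blue}
cl∖int = {green,blue}

{green,blue}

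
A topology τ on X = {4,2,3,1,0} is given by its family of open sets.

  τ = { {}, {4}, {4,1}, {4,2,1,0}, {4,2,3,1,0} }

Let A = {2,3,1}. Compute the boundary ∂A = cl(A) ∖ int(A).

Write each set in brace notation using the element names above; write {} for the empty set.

open subsets of A: {}; so int(A) = {}
closure: X∖int(X∖A) = X∖{4} = {2,3,1,0}
∂A = {2,3,1,0} minus {} = {2,3,1,0}

{2,3,1,0}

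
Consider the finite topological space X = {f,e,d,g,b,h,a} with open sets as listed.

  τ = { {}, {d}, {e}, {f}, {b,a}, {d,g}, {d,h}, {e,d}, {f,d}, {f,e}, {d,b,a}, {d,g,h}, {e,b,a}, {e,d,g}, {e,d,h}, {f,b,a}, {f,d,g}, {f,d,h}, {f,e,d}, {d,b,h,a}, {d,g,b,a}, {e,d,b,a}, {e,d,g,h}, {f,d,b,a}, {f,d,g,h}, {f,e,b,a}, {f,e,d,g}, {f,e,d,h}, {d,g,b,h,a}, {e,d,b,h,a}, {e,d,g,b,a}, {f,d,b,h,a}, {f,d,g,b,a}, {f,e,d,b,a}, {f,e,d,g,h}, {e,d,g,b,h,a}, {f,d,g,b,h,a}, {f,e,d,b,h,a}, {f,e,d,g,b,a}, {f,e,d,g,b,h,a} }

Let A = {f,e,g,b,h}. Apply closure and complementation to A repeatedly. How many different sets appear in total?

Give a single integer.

8

X∖A={d,a}, int(X∖A)={d}, hence cl(A)={f,e,g,b,h,a}
Orbit (k=closure, c=complement):
  1. A     = {f,e,g,b,h}
  2. kA    = {f,e,g,b,h,a}
  3. cA    = {d,a}
  4. ckA   = {d}
  5. kcA   = {d,g,b,h,a}
  6. kckA  = {d,g,h}
  7. ckcA  = {f,e}
  8. ckckA = {f,e,b,a}
(closed under both — stop)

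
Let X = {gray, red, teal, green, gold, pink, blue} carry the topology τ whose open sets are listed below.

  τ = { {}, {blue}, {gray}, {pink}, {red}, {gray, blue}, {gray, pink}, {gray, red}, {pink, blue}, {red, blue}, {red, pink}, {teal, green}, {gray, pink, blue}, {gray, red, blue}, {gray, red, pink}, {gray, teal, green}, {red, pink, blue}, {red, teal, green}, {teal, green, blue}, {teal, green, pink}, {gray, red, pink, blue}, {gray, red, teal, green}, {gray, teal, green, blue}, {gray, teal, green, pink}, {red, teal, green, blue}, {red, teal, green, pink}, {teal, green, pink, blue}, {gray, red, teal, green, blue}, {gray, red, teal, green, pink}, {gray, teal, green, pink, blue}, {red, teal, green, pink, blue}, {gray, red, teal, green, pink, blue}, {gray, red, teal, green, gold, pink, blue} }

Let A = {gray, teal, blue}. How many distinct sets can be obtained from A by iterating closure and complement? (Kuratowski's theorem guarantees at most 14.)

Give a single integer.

cl via duality: int({red, green, gold, pink}) = {red, pink}, so X∖{red, pink} = {gray, teal, green, gold, blue}
Write k for closure, c for complement:
  1. A     = {gray, teal, blue}
  2. kA    = {gray, teal, green, gold, blue}
  3. cA    = {red, green, gold, pink}
  4. ckA   = {red, pink}
  5. kcA   = {red, teal, green, gold, pink}
  6. kckA  = {red, gold, pink}
  7. ckcA  = {gray, blue}
  8. ckckA = {gray, teal, green, blue}
  9. kckcA = {gray, gold, blue}
  10. ckckcA = {red, teal, green, pink}
applying k or c yields no new set

10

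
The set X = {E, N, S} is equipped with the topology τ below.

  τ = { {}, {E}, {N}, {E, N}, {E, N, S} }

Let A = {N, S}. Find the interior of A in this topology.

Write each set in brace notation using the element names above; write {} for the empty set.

interior: largest open inside A is {N} (from {}, {N})

{N}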